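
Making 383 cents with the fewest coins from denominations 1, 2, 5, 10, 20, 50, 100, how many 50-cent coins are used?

1

383 − 3×100→83 − 1×50→33 − 1×20→13 − 1×10→3 − 1×2→1 − 1×1→0
Count of 50: 1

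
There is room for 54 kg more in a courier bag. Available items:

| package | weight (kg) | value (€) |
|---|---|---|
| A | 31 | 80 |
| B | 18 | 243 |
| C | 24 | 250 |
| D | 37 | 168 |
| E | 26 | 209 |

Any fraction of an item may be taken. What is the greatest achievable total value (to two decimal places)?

Ratios (sorted): B 13.50, C 10.42, E 8.04, D 4.54, A 2.58
take B (18 @ 243); take C (24 @ 250); take 12/26 of E → 96.46. Capacity used 54/54.
Total value = 589.46

589.46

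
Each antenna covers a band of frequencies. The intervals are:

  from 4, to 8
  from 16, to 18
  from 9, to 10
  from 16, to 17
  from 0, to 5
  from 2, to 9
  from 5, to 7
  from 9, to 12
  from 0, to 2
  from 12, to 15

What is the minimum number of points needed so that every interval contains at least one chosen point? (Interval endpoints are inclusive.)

Sorted: [0,2] [0,5] [5,7] [4,8] [2,9] [9,10] [9,12] [12,15] [16,17] [16,18]
{[0,2],[0,5]} hit by 2; {[5,7],[4,8],[2,9]} hit by 7; {[9,10],[9,12]} hit by 10; {[12,15]} hit by 15; {[16,17],[16,18]} hit by 17.
Points: 2, 7, 10, 15, 17 (5 total).

5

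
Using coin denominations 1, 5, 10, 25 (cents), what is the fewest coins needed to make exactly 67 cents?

Greedy: take as many of the largest coin as possible, then repeat with the remainder.
67 = 2×25 + 1×10 + 1×5 + 2×1
Total coins = 2 + 1 + 1 + 2 = 6

6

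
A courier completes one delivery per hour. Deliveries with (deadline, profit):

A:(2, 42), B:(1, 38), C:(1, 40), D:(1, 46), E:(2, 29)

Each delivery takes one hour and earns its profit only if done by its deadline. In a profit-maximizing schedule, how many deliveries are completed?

2

Take jobs in profit order; each goes to the latest open slot no later than its deadline.
By profit: D(d1,46), A(d2,42), C(d1,40), B(d1,38), E(d2,29)
D→slot 1; A→slot 2; C skipped; B skipped; E skipped.
2 of 5 scheduled.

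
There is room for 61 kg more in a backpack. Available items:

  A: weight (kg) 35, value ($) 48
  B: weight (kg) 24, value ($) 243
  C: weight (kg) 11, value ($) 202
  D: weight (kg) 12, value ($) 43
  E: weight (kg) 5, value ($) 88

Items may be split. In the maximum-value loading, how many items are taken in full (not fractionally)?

Sort by value per unit weight and fill in that order.
Order: C (202/11=18.36) > E (88/5=17.60) > B (243/24=10.12) > D (43/12=3.58) > A (48/35=1.37)
Fill: take C (11 @ 202) → take E (5 @ 88) → take B (24 @ 243) → take D (12 @ 43) → take 9/35 of A → 12.34; 61/61 used.
4 item(s) taken whole; one partial (take 9/35 of A).

4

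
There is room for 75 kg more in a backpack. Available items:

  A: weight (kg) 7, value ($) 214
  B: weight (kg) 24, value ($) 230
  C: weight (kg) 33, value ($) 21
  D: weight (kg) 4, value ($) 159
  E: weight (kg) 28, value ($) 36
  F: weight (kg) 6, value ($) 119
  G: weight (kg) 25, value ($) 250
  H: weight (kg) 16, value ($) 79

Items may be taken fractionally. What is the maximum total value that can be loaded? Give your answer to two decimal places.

1016.44

Greedy by value/weight ratio, highest first.
Order: D (159/4=39.75) > A (214/7=30.57) > F (119/6=19.83) > G (250/25=10.00) > B (230/24=9.58) > H (79/16=4.94) > E (36/28=1.29) > C (21/33=0.64)
Fill: take D (4 @ 159) → take A (7 @ 214) → take F (6 @ 119) → take G (25 @ 250) → take B (24 @ 230) → take 9/16 of H → 44.44; 75/75 used.
Total value = 1016.44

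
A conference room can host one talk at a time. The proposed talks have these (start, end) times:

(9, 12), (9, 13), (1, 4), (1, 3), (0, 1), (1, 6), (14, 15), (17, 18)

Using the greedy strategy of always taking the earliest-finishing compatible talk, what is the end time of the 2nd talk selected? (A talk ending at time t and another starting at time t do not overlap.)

By end time: (0,1), (1,3), (1,4), (1,6), (9,12), (9,13), (14,15), (17,18).
Pick (0,1); next start ≥ 1 → (1,3); next start ≥ 3 → (9,12); next start ≥ 12 → (14,15); next start ≥ 15 → (17,18).
Selected: (0,1) (1,3) (9,12) (14,15) (17,18)

3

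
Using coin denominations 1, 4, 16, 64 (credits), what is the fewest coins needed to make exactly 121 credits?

7

121 − 1×64→57 − 3×16→9 − 2×4→1 − 1×1→0
Total coins = 1 + 3 + 2 + 1 = 7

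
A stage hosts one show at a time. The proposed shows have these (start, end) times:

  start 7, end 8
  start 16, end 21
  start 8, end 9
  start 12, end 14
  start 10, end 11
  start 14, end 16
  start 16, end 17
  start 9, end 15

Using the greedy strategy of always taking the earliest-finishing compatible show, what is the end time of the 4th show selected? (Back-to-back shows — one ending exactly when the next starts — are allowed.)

Order by finish time; keep every interval that doesn't clash with the previous kept one.
By end time: (7,8), (8,9), (10,11), (12,14), (9,15), (14,16), (16,17), (16,21).
Pick (7,8); next start ≥ 8 → (8,9); next start ≥ 9 → (10,11); next start ≥ 11 → (12,14); next start ≥ 14 → (14,16); next start ≥ 16 → (16,17).
Selected: (7,8) (8,9) (10,11) (12,14) (14,16) (16,17)

14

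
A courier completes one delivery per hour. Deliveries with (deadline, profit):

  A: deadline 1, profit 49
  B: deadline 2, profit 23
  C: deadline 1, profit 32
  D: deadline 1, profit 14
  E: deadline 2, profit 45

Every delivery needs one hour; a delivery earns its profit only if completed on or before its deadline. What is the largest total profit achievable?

Profit order: A=49 E=45 C=32 B=23 D=14
Assign: A→slot 1, E→slot 2, C skipped, B skipped, D skipped.
Slots: [1:A] [2:E]
Profit = 49 + 45 = 94

94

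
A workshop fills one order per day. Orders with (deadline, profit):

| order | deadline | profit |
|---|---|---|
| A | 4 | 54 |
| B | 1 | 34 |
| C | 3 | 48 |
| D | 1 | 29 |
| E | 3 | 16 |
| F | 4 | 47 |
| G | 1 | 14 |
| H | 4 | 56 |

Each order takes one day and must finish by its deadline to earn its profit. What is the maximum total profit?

Take jobs in profit order; each goes to the latest open slot no later than its deadline.
Profit order: H=56 A=54 C=48 F=47 B=34 D=29 E=16 G=14
Assign: H→slot 4, A→slot 3, C→slot 2, F→slot 1, B skipped, D skipped, E skipped, G skipped.
Slots: [1:F] [2:C] [3:A] [4:H]
Profit = 47 + 48 + 54 + 56 = 205

205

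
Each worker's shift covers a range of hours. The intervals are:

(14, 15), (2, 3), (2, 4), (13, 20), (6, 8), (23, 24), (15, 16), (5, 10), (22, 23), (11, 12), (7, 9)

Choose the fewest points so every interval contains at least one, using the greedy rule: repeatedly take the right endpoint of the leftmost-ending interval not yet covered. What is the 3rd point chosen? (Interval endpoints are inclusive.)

12

Process intervals by earliest right end; each time one isn't hit yet, stab at its right endpoint.
By right end: [2,3]  [2,4]  [6,8]  [7,9]  [5,10]  [11,12]  [14,15]  [15,16]  [13,20]  [22,23]  [23,24]
[2,3] uncovered → point at 3; [6,8] uncovered → point at 8; [11,12] uncovered → point at 12; [14,15] uncovered → point at 15; [22,23] uncovered → point at 23.
Points: 3, 8, 12, 15, 23 (5 total).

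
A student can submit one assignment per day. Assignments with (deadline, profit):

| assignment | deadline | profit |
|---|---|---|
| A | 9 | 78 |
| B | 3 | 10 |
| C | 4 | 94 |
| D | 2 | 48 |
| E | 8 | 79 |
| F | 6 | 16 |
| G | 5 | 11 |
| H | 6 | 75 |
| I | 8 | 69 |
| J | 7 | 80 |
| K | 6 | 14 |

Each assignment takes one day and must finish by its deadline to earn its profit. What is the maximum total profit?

553

Take jobs in profit order; each goes to the latest open slot no later than its deadline.
By profit: C(d4,94), J(d7,80), E(d8,79), A(d9,78), H(d6,75), I(d8,69), D(d2,48), F(d6,16), K(d6,14), G(d5,11), B(d3,10)
C→slot 4; J→slot 7; E→slot 8; A→slot 9; H→slot 6; I→slot 5; D→slot 2; F→slot 3; K→slot 1; G skipped; B skipped.
Profit = 14 + 48 + 16 + 94 + 69 + 75 + 80 + 79 + 78 = 553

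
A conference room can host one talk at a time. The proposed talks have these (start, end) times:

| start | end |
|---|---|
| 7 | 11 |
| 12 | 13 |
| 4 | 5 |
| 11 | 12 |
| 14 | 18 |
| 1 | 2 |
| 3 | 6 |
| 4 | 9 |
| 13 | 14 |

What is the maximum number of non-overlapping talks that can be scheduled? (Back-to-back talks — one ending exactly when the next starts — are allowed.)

7

By end time: (1,2), (4,5), (3,6), (4,9), (7,11), (11,12), (12,13), (13,14), (14,18).
Pick (1,2); next start ≥ 2 → (4,5); next start ≥ 5 → (7,11); next start ≥ 11 → (11,12); next start ≥ 12 → (12,13); next start ≥ 13 → (13,14); next start ≥ 14 → (14,18).
Selected 7 talks.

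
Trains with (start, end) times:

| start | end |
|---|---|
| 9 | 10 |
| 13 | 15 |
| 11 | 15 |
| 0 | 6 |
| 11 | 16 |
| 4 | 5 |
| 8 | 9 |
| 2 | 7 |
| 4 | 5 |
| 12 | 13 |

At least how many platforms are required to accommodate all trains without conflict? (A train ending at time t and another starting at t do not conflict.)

4

The answer is the maximum number of intervals overlapping at any instant.
Events (time:±→running): 0:+→1 2:+→2 4:+→3 4:+→4 … peak 4.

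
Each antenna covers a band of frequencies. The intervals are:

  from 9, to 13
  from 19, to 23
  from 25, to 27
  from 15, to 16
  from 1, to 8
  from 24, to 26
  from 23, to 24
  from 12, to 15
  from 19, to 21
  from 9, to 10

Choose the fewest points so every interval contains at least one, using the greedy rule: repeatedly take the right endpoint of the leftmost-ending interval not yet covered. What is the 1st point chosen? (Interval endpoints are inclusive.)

8

Sorted: [1,8] [9,10] [9,13] [12,15] [15,16] [19,21] [19,23] [23,24] [24,26] [25,27]
{[1,8]} hit by 8; {[9,10],[9,13]} hit by 10; {[12,15],[15,16]} hit by 15; {[19,21],[19,23]} hit by 21; {[23,24],[24,26]} hit by 24; {[25,27]} hit by 27.
Points: 8, 10, 15, 21, 24, 27 (6 total).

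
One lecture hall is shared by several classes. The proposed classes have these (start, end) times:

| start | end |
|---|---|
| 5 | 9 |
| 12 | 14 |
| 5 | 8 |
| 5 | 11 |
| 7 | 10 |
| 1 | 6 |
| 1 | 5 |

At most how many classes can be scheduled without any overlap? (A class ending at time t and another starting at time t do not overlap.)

Order by finish time; keep every interval that doesn't clash with the previous kept one.
Sorted by end: (1,5)  (1,6)  (5,8)  (5,9)  (7,10)  (5,11)  (12,14)
take (1,5); take (5,8); skip (5,9); skip (7,10); skip (5,11); take (12,14).
Selected 3 classes.

3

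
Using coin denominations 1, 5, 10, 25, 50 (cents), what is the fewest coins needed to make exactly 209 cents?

9

Use the largest denomination that fits, subtract, and repeat.
209 − 4×50→9 − 1×5→4 − 4×1→0
Total coins = 4 + 1 + 4 = 9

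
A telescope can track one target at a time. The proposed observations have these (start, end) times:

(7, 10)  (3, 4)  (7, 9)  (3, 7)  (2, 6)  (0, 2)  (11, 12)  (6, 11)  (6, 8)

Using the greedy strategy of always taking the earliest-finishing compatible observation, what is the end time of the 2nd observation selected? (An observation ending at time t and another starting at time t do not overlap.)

4

Order by finish time; keep every interval that doesn't clash with the previous kept one.
Sorted by end: (0,2)  (3,4)  (2,6)  (3,7)  (6,8)  (7,9)  (7,10)  (6,11)  (11,12)
take (0,2); take (3,4); skip (2,6); take (6,8); skip (7,10); skip (6,11); take (11,12).
Selected: (0,2) (3,4) (6,8) (11,12)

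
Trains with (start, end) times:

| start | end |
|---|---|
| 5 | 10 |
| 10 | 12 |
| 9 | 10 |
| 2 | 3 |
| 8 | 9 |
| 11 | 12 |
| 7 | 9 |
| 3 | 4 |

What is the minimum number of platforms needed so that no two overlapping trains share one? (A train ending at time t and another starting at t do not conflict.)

The answer is the maximum number of intervals overlapping at any instant.
starts: [2, 3, 5, 7, 8, 9, 10, 11]
ends:   [3, 4, 9, 9, 10, 10, 12, 12]
s2→1 e3→0 s3→1 e4→0 s5→1 s7→2 s8→3  — peak 3.

3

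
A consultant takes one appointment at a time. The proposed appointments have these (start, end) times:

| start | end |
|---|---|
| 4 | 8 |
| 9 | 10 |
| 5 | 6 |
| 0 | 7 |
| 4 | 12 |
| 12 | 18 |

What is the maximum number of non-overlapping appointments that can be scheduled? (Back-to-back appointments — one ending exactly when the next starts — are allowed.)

3

By end time: (5,6), (0,7), (4,8), (9,10), (4,12), (12,18).
Pick (5,6); next start ≥ 6 → (9,10); next start ≥ 10 → (12,18).
Selected 3 appointments.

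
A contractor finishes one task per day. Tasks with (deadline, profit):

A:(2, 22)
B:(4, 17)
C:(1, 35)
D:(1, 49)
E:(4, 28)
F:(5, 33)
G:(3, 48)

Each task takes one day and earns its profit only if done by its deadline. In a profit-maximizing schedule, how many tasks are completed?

Sort by profit descending; place each in the latest free slot ≤ its deadline.
Profit order: D=49 G=48 C=35 F=33 E=28 A=22 B=17
Assign: D→slot 1, G→slot 3, C skipped, F→slot 5, E→slot 4, A→slot 2, B skipped.
Slots: [1:D] [2:A] [3:G] [4:E] [5:F]
5 of 7 scheduled.

5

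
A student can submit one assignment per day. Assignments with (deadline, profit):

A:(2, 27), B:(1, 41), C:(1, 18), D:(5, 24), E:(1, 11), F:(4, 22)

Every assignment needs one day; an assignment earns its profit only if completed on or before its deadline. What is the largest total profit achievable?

114

Sort by profit descending; place each in the latest free slot ≤ its deadline.
By profit: B(d1,41), A(d2,27), D(d5,24), F(d4,22), C(d1,18), E(d1,11)
B→slot 1; A→slot 2; D→slot 5; F→slot 4; C skipped; E skipped.
Profit = 41 + 27 + 22 + 24 = 114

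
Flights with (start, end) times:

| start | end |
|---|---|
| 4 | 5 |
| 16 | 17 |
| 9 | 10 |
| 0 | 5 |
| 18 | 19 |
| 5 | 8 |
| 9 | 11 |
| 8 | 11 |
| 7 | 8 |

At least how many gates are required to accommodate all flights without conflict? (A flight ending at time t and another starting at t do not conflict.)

3

The answer is the maximum number of intervals overlapping at any instant.
Events (time:±→running): 0:+→1 4:+→2 5:-→1 5:-→0 5:+→1 7:+→2 8:-→1 8:-→0 8:+→1 9:+→2 9:+→3 … peak 3.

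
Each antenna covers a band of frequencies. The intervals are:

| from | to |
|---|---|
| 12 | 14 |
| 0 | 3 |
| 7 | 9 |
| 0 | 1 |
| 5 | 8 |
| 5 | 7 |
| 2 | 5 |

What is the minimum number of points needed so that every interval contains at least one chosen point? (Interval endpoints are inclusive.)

Process intervals by earliest right end; each time one isn't hit yet, stab at its right endpoint.
By right end: [0,1]  [0,3]  [2,5]  [5,7]  [5,8]  [7,9]  [12,14]
[0,1] uncovered → point at 1; [2,5] uncovered → point at 5; [7,9] uncovered → point at 9; [12,14] uncovered → point at 14.
Points: 1, 5, 9, 14 (4 total).

4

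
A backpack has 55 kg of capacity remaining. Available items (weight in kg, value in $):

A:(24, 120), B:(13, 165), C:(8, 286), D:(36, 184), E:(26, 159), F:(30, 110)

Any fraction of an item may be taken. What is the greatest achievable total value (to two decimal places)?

Order: C (286/8=35.75) > B (165/13=12.69) > E (159/26=6.12) > D (184/36=5.11) > A (120/24=5.00) > F (110/30=3.67)
Fill: take C (8 @ 286) → take B (13 @ 165) → take E (26 @ 159) → take 8/36 of D → 40.89; 55/55 used.
Total value = 650.89

650.89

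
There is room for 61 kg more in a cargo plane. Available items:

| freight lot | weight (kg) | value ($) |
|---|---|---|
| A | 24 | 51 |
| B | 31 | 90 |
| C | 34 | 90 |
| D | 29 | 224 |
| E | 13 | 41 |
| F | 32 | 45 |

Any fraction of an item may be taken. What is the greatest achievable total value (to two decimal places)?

Ratios (sorted): D 7.72, E 3.15, B 2.90, C 2.65, A 2.12, F 1.41
take D (29 @ 224); take E (13 @ 41); take 19/31 of B → 55.16. Capacity used 61/61.
Total value = 320.16

320.16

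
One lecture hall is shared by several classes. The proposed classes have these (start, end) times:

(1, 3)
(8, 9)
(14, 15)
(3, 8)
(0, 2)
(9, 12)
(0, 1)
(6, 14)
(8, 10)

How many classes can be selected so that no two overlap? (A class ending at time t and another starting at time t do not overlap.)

6

By end time: (0,1), (0,2), (1,3), (3,8), (8,9), (8,10), (9,12), (6,14), (14,15).
Pick (0,1); next start ≥ 1 → (1,3); next start ≥ 3 → (3,8); next start ≥ 8 → (8,9); next start ≥ 9 → (9,12); next start ≥ 12 → (14,15).
Selected 6 classes.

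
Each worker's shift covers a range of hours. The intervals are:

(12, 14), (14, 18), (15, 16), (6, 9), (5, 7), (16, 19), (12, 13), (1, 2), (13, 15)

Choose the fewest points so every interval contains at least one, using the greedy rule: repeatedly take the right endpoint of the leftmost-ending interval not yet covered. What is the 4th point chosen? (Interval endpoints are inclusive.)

16

Process intervals by earliest right end; each time one isn't hit yet, stab at its right endpoint.
Sorted: [1,2] [5,7] [6,9] [12,13] [12,14] [13,15] [15,16] [14,18] [16,19]
{[1,2]} hit by 2; {[5,7],[6,9]} hit by 7; {[12,13],[12,14],[13,15]} hit by 13; {[15,16],[14,18],[16,19]} hit by 16.
Points: 2, 7, 13, 16 (4 total).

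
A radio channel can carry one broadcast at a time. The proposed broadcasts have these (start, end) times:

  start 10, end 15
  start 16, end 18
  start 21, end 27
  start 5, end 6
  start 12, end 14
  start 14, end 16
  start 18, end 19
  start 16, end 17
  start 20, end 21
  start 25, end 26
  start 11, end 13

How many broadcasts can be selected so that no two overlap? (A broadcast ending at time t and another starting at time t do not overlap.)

Sorted by end: (5,6)  (11,13)  (12,14)  (10,15)  (14,16)  (16,17)  (16,18)  (18,19)  (20,21)  (25,26)  (21,27)
take (5,6); take (11,13); skip (10,15); take (14,16); take (16,17); skip (16,18); take (18,19); take (20,21); take (25,26).
Selected 7 broadcasts.

7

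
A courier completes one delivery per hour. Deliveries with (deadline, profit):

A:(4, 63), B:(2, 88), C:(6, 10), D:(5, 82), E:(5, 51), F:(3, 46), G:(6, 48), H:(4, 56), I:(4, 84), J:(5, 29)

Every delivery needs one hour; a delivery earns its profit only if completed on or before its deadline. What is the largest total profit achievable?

421

Sort by profit descending; place each in the latest free slot ≤ its deadline.
By profit: B(d2,88), I(d4,84), D(d5,82), A(d4,63), H(d4,56), E(d5,51), G(d6,48), F(d3,46), J(d5,29), C(d6,10)
B→slot 2; I→slot 4; D→slot 5; A→slot 3; H→slot 1; E skipped; G→slot 6; F skipped; J skipped; C skipped.
Profit = 56 + 88 + 63 + 84 + 82 + 48 = 421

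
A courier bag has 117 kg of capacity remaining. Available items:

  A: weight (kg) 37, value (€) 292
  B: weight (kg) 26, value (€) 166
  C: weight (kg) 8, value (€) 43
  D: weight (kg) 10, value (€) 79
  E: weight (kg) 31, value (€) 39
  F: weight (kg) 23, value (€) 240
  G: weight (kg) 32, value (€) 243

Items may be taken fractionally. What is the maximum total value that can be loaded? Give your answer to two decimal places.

949.77

Sort by value per unit weight and fill in that order.
Ratios (sorted): F 10.43, D 7.90, A 7.89, G 7.59, B 6.38, C 5.38, E 1.26
take F (23 @ 240); take D (10 @ 79); take A (37 @ 292); take G (32 @ 243); take 15/26 of B → 95.77. Capacity used 117/117.
Total value = 949.77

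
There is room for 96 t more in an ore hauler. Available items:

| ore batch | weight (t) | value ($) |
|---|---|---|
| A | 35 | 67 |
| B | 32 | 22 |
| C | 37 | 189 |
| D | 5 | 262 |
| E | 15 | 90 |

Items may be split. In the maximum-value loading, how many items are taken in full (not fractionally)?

4

Ratios (sorted): D 52.40, E 6.00, C 5.11, A 1.91, B 0.69
take D (5 @ 262); take E (15 @ 90); take C (37 @ 189); take A (35 @ 67); take 4/32 of B → 2.75. Capacity used 96/96.
4 item(s) taken whole; one partial (take 4/32 of B).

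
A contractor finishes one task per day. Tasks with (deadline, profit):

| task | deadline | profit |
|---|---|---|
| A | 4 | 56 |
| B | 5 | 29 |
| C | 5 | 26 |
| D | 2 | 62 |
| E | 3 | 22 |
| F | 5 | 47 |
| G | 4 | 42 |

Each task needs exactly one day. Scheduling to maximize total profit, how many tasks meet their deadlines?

5

Profit order: D=62 A=56 F=47 G=42 B=29 C=26 E=22
Assign: D→slot 2, A→slot 4, F→slot 5, G→slot 3, B→slot 1, C skipped, E skipped.
Slots: [1:B] [2:D] [3:G] [4:A] [5:F]
5 of 7 scheduled.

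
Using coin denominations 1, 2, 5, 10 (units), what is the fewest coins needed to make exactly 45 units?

45 = 4×10 + 1×5
Total coins = 4 + 1 = 5

5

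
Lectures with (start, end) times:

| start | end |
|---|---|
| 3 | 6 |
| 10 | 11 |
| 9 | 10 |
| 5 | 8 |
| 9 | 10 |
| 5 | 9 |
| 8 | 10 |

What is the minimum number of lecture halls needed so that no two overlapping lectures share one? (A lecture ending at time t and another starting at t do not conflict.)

3

Count concurrent intervals with a sweep; the peak is the room count.
Events (time:±→running): 3:+→1 5:+→2 5:+→3 … peak 3.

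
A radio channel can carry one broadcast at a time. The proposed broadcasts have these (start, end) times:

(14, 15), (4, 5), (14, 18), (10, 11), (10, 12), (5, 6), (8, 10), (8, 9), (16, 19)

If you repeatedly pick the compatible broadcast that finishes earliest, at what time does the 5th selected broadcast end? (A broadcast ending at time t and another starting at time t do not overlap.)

15

Sort by end time and greedily take each interval whose start is ≥ the last chosen end.
Sorted by end: (4,5)  (5,6)  (8,9)  (8,10)  (10,11)  (10,12)  (14,15)  (14,18)  (16,19)
take (4,5); take (5,6); take (8,9); take (10,11); take (14,15); take (16,19).
Selected: (4,5) (5,6) (8,9) (10,11) (14,15) (16,19)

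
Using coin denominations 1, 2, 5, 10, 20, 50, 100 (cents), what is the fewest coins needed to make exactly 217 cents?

5

217 = 2×100 + 1×10 + 1×5 + 1×2
Total coins = 2 + 1 + 1 + 1 = 5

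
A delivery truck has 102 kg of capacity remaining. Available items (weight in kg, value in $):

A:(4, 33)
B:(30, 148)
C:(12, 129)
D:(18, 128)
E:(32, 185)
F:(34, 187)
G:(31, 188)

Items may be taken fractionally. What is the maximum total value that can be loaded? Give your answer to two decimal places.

690.50

Order: C (129/12=10.75) > A (33/4=8.25) > D (128/18=7.11) > G (188/31=6.06) > E (185/32=5.78) > F (187/34=5.50) > B (148/30=4.93)
Fill: take C (12 @ 129) → take A (4 @ 33) → take D (18 @ 128) → take G (31 @ 188) → take E (32 @ 185) → take 5/34 of F → 27.50; 102/102 used.
Total value = 690.50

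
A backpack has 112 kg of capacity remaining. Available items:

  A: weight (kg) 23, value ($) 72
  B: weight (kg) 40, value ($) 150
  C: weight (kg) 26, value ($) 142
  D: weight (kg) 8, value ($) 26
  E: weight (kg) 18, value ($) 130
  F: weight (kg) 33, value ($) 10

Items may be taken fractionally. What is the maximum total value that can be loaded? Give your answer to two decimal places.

510.61

Order: E (130/18=7.22) > C (142/26=5.46) > B (150/40=3.75) > D (26/8=3.25) > A (72/23=3.13) > F (10/33=0.30)
Fill: take E (18 @ 130) → take C (26 @ 142) → take B (40 @ 150) → take D (8 @ 26) → take 20/23 of A → 62.61; 112/112 used.
Total value = 510.61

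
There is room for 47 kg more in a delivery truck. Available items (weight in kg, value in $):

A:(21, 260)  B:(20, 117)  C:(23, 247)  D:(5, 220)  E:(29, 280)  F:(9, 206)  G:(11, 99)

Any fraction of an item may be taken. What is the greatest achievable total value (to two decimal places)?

814.87

Greedy by value/weight ratio, highest first.
Order: D (220/5=44.00) > F (206/9=22.89) > A (260/21=12.38) > C (247/23=10.74) > E (280/29=9.66) > G (99/11=9.00) > B (117/20=5.85)
Fill: take D (5 @ 220) → take F (9 @ 206) → take A (21 @ 260) → take 12/23 of C → 128.87; 47/47 used.
Total value = 814.87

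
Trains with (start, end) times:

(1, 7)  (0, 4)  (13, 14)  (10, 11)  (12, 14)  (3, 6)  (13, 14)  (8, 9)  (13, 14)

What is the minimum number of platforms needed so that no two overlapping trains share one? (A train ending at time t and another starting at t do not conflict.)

The answer is the maximum number of intervals overlapping at any instant.
Events (time:±→running): 0:+→1 1:+→2 3:+→3 4:-→2 6:-→1 7:-→0 8:+→1 9:-→0 10:+→1 11:-→0 12:+→1 13:+→2 13:+→3 13:+→4 … peak 4.

4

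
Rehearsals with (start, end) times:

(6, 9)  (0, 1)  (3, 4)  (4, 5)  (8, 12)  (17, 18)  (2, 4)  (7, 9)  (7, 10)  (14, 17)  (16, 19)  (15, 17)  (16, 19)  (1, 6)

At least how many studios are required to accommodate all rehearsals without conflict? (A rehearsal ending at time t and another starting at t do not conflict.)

Count concurrent intervals with a sweep; the peak is the room count.
Events (time:±→running): 0:+→1 1:-→0 1:+→1 2:+→2 3:+→3 4:-→2 4:-→1 4:+→2 5:-→1 6:-→0 6:+→1 7:+→2 7:+→3 8:+→4 … peak 4.

4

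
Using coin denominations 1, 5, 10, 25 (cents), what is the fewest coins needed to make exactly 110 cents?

Use the largest denomination that fits, subtract, and repeat.
110 − 4×25→10 − 1×10→0
Total coins = 4 + 1 = 5

5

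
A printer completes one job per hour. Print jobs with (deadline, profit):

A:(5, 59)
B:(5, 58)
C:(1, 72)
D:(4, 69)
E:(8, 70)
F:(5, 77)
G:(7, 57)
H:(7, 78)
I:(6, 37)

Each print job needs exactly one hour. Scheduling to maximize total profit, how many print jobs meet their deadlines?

8

Sort by profit descending; place each in the latest free slot ≤ its deadline.
Profit order: H=78 F=77 C=72 E=70 D=69 A=59 B=58 G=57 I=37
Assign: H→slot 7, F→slot 5, C→slot 1, E→slot 8, D→slot 4, A→slot 3, B→slot 2, G→slot 6, I skipped.
Slots: [1:C] [2:B] [3:A] [4:D] [5:F] [6:G] [7:H] [8:E]
8 of 9 scheduled.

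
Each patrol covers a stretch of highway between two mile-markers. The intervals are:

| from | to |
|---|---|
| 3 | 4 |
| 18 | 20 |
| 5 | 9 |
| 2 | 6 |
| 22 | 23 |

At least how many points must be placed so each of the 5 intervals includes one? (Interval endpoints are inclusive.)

Sort by right endpoint; whenever an interval is uncovered, place a point at its right end.
By right end: [3,4]  [2,6]  [5,9]  [18,20]  [22,23]
[3,4] uncovered → point at 4; [5,9] uncovered → point at 9; [18,20] uncovered → point at 20; [22,23] uncovered → point at 23.
Points: 4, 9, 20, 23 (4 total).

4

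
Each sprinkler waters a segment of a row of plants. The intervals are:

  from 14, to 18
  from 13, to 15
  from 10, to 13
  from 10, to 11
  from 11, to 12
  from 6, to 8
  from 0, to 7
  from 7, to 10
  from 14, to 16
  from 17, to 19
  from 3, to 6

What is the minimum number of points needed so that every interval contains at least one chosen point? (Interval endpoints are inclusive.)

5

Process intervals by earliest right end; each time one isn't hit yet, stab at its right endpoint.
Sorted: [3,6] [0,7] [6,8] [7,10] [10,11] [11,12] [10,13] [13,15] [14,16] [14,18] [17,19]
{[3,6],[0,7],[6,8]} hit by 6; {[7,10],[10,11]} hit by 10; {[11,12],[10,13]} hit by 12; {[13,15],[14,16],[14,18]} hit by 15; {[17,19]} hit by 19.
Points: 6, 10, 12, 15, 19 (5 total).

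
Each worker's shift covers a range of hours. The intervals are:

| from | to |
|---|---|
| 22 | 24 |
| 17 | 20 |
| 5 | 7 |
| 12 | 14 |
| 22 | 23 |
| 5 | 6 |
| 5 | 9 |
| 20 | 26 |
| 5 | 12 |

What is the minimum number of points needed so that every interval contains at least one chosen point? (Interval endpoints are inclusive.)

4

Sorted: [5,6] [5,7] [5,9] [5,12] [12,14] [17,20] [22,23] [22,24] [20,26]
{[5,6],[5,7],[5,9],[5,12]} hit by 6; {[12,14]} hit by 14; {[17,20]} hit by 20; {[22,23],[22,24],[20,26]} hit by 23.
Points: 6, 14, 20, 23 (4 total).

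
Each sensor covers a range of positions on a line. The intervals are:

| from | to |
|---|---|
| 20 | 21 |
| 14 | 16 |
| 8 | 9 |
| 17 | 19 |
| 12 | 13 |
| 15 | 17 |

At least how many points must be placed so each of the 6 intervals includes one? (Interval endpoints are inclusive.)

By right end: [8,9]  [12,13]  [14,16]  [15,17]  [17,19]  [20,21]
[8,9] uncovered → point at 9; [12,13] uncovered → point at 13; [14,16] uncovered → point at 16; [17,19] uncovered → point at 19; [20,21] uncovered → point at 21.
Points: 9, 13, 16, 19, 21 (5 total).

5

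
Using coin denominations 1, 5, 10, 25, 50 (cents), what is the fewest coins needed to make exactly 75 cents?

Use the largest denomination that fits, subtract, and repeat.
75 − 1×50→25 − 1×25→0
Total coins = 1 + 1 = 2

2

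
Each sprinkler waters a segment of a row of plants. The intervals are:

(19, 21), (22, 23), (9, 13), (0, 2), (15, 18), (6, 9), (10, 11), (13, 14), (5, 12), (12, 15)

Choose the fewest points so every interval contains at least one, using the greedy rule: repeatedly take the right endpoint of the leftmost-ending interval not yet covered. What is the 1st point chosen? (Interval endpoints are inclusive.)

2

Sort by right endpoint; whenever an interval is uncovered, place a point at its right end.
Sorted: [0,2] [6,9] [10,11] [5,12] [9,13] [13,14] [12,15] [15,18] [19,21] [22,23]
{[0,2]} hit by 2; {[6,9]} hit by 9; {[10,11],[5,12],[9,13]} hit by 11; {[13,14],[12,15]} hit by 14; {[15,18]} hit by 18; {[19,21]} hit by 21; {[22,23]} hit by 23.
Points: 2, 9, 11, 14, 18, 21, 23 (7 total).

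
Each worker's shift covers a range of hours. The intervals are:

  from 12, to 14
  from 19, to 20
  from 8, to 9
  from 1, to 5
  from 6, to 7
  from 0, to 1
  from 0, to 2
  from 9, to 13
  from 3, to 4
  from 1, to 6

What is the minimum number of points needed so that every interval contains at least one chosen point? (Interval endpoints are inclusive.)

6

Process intervals by earliest right end; each time one isn't hit yet, stab at its right endpoint.
Sorted: [0,1] [0,2] [3,4] [1,5] [1,6] [6,7] [8,9] [9,13] [12,14] [19,20]
{[0,1],[0,2]} hit by 1; {[3,4],[1,5],[1,6]} hit by 4; {[6,7]} hit by 7; {[8,9],[9,13]} hit by 9; {[12,14]} hit by 14; {[19,20]} hit by 20.
Points: 1, 4, 7, 9, 14, 20 (6 total).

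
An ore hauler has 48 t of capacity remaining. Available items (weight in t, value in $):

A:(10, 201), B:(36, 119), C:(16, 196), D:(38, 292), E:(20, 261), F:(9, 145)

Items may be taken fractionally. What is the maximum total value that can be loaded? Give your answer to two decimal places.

Order: A (201/10=20.10) > F (145/9=16.11) > E (261/20=13.05) > C (196/16=12.25) > D (292/38=7.68) > B (119/36=3.31)
Fill: take A (10 @ 201) → take F (9 @ 145) → take E (20 @ 261) → take 9/16 of C → 110.25; 48/48 used.
Total value = 717.25

717.25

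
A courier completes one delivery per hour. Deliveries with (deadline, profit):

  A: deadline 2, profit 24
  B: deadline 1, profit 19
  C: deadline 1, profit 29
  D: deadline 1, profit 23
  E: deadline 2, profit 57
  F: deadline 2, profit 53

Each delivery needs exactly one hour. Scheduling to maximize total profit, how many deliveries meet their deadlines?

2

Take jobs in profit order; each goes to the latest open slot no later than its deadline.
Profit order: E=57 F=53 C=29 A=24 D=23 B=19
Assign: E→slot 2, F→slot 1, C skipped, A skipped, D skipped, B skipped.
Slots: [1:F] [2:E]
2 of 6 scheduled.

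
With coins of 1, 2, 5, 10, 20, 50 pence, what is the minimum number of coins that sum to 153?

5

153 = 3×50 + 1×2 + 1×1
Total coins = 3 + 1 + 1 = 5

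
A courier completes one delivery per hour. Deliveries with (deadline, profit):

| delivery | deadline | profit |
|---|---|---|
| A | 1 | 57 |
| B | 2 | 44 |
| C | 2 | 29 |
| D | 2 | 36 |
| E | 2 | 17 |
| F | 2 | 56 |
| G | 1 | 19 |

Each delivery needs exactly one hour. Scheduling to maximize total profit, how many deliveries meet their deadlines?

2

By profit: A(d1,57), F(d2,56), B(d2,44), D(d2,36), C(d2,29), G(d1,19), E(d2,17)
A→slot 1; F→slot 2; B skipped; D skipped; C skipped; G skipped; E skipped.
2 of 7 scheduled.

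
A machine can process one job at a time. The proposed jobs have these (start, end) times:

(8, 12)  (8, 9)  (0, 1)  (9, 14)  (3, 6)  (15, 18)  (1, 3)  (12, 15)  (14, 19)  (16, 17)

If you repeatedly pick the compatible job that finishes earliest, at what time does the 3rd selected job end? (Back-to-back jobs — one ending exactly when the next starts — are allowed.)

Sorted by end: (0,1)  (1,3)  (3,6)  (8,9)  (8,12)  (9,14)  (12,15)  (16,17)  (15,18)  (14,19)
take (0,1); take (1,3); take (3,6); take (8,9); take (9,14); take (16,17).
Selected: (0,1) (1,3) (3,6) (8,9) (9,14) (16,17)

6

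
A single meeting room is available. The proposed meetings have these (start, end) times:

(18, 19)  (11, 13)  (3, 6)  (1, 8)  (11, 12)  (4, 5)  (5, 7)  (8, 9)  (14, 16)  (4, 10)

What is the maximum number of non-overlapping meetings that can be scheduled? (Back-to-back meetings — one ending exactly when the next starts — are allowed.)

Order by finish time; keep every interval that doesn't clash with the previous kept one.
Sorted by end: (4,5)  (3,6)  (5,7)  (1,8)  (8,9)  (4,10)  (11,12)  (11,13)  (14,16)  (18,19)
take (4,5); take (5,7); take (8,9); take (11,12); take (14,16); take (18,19).
Selected 6 meetings.

6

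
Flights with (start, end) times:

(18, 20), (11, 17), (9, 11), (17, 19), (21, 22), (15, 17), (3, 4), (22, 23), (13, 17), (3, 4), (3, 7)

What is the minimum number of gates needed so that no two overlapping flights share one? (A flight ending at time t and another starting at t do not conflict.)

3

The answer is the maximum number of intervals overlapping at any instant.
Events (time:±→running): 3:+→1 3:+→2 3:+→3 … peak 3.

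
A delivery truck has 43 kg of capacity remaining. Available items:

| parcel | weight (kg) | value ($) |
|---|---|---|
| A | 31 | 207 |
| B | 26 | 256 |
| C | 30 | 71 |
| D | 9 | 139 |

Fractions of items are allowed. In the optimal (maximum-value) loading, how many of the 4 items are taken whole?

2

Greedy by value/weight ratio, highest first.
Order: D (139/9=15.44) > B (256/26=9.85) > A (207/31=6.68) > C (71/30=2.37)
Fill: take D (9 @ 139) → take B (26 @ 256) → take 8/31 of A → 53.42; 43/43 used.
2 item(s) taken whole; one partial (take 8/31 of A).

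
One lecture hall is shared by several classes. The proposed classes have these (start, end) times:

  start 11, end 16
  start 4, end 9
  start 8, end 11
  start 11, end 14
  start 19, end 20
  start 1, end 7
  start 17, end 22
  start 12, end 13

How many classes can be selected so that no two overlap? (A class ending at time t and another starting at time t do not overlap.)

4

By end time: (1,7), (4,9), (8,11), (12,13), (11,14), (11,16), (19,20), (17,22).
Pick (1,7); next start ≥ 7 → (8,11); next start ≥ 11 → (12,13); next start ≥ 13 → (19,20).
Selected 4 classes.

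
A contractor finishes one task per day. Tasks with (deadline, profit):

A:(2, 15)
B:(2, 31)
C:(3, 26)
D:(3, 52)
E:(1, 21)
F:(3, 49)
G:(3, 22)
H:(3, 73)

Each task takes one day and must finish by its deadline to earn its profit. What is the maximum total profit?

174

Sort by profit descending; place each in the latest free slot ≤ its deadline.
By profit: H(d3,73), D(d3,52), F(d3,49), B(d2,31), C(d3,26), G(d3,22), E(d1,21), A(d2,15)
H→slot 3; D→slot 2; F→slot 1; B skipped; C skipped; G skipped; E skipped; A skipped.
Profit = 49 + 52 + 73 = 174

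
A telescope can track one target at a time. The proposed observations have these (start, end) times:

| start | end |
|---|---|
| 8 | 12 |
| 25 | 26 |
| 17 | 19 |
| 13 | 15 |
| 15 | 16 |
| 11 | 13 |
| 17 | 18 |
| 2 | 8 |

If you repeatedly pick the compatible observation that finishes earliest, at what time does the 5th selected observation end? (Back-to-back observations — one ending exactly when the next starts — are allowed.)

18

Sorted by end: (2,8)  (8,12)  (11,13)  (13,15)  (15,16)  (17,18)  (17,19)  (25,26)
take (2,8); take (8,12); take (13,15); take (15,16); take (17,18); skip (17,19); take (25,26).
Selected: (2,8) (8,12) (13,15) (15,16) (17,18) (25,26)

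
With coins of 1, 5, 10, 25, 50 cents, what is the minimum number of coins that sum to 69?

Use the largest denomination that fits, subtract, and repeat.
69 − 1×50→19 − 1×10→9 − 1×5→4 − 4×1→0
Total coins = 1 + 1 + 1 + 4 = 7

7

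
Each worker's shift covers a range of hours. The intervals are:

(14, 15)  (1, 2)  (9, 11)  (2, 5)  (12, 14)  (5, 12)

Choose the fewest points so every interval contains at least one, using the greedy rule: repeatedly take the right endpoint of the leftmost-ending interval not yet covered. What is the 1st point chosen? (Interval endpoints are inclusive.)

2

Process intervals by earliest right end; each time one isn't hit yet, stab at its right endpoint.
Sorted: [1,2] [2,5] [9,11] [5,12] [12,14] [14,15]
{[1,2],[2,5]} hit by 2; {[9,11],[5,12]} hit by 11; {[12,14],[14,15]} hit by 14.
Points: 2, 11, 14 (3 total).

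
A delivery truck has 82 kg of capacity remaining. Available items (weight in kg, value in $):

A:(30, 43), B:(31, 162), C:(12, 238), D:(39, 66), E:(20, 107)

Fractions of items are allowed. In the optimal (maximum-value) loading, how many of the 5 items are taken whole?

Greedy by value/weight ratio, highest first.
Ratios (sorted): C 19.83, E 5.35, B 5.23, D 1.69, A 1.43
take C (12 @ 238); take E (20 @ 107); take B (31 @ 162); take 19/39 of D → 32.15. Capacity used 82/82.
3 item(s) taken whole; one partial (take 19/39 of D).

3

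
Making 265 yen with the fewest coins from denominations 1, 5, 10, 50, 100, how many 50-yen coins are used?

Greedy: take as many of the largest coin as possible, then repeat with the remainder.
265 = 2×100 + 1×50 + 1×10 + 1×5
Count of 50: 1

1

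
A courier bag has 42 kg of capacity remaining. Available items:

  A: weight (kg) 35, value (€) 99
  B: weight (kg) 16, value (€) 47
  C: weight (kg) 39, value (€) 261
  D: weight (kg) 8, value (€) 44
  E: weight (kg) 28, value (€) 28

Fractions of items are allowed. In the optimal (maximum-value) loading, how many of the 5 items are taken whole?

1

Order: C (261/39=6.69) > D (44/8=5.50) > B (47/16=2.94) > A (99/35=2.83) > E (28/28=1.00)
Fill: take C (39 @ 261) → take 3/8 of D → 16.50; 42/42 used.
1 item(s) taken whole; one partial (take 3/8 of D).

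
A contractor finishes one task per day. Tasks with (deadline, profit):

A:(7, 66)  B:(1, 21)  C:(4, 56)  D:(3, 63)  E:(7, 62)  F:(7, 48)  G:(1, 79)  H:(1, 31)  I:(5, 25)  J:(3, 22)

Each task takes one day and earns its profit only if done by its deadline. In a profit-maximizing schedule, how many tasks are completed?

Take jobs in profit order; each goes to the latest open slot no later than its deadline.
Profit order: G=79 A=66 D=63 E=62 C=56 F=48 H=31 I=25 J=22 B=21
Assign: G→slot 1, A→slot 7, D→slot 3, E→slot 6, C→slot 4, F→slot 5, H skipped, I→slot 2, J skipped, B skipped.
Slots: [1:G] [2:I] [3:D] [4:C] [5:F] [6:E] [7:A]
7 of 10 scheduled.

7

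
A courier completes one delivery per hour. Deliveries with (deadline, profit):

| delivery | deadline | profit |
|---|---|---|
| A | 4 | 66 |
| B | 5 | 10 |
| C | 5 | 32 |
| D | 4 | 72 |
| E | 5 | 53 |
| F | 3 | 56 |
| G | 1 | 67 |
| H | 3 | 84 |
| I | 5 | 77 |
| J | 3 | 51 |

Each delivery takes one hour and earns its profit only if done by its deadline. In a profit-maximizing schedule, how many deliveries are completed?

Take jobs in profit order; each goes to the latest open slot no later than its deadline.
By profit: H(d3,84), I(d5,77), D(d4,72), G(d1,67), A(d4,66), F(d3,56), E(d5,53), J(d3,51), C(d5,32), B(d5,10)
H→slot 3; I→slot 5; D→slot 4; G→slot 1; A→slot 2; F skipped; E skipped; J skipped; C skipped; B skipped.
5 of 10 scheduled.

5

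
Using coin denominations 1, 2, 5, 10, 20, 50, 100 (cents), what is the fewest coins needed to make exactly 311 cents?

5

Use the largest denomination that fits, subtract, and repeat.
311 − 3×100→11 − 1×10→1 − 1×1→0
Total coins = 3 + 1 + 1 = 5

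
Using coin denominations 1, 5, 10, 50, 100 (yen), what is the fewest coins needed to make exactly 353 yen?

Use the largest denomination that fits, subtract, and repeat.
353 − 3×100→53 − 1×50→3 − 3×1→0
Total coins = 3 + 1 + 3 = 7

7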